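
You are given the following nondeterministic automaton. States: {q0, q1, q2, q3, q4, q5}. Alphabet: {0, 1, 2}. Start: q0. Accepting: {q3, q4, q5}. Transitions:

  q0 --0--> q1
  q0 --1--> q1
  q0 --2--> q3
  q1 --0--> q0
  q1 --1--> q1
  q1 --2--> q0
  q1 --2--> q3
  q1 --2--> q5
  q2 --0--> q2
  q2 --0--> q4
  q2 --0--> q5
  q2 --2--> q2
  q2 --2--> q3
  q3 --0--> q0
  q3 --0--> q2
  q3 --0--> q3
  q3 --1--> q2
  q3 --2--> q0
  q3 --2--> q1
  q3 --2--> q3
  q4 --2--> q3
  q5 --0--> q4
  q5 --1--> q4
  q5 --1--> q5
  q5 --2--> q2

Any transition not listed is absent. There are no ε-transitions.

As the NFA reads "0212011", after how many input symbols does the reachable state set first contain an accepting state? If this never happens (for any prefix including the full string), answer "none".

2

Start in {q0}.
Read '0': {q0} → {q1}.
Read '2': {q1} → {q0, q3, q5}.
None of the earlier sets intersect F, but {q0, q3, q5} does.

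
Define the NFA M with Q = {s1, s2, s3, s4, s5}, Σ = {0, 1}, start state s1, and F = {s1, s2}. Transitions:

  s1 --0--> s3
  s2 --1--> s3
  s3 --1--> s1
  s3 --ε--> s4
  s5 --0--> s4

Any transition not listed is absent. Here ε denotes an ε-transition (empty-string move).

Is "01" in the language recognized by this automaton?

Yes

Start in {s1}.
Read '0': {s1} → {s3, s4}.
Read '1': {s3, s4} → {s1}.
The final set {s1} contains the accepting state s1.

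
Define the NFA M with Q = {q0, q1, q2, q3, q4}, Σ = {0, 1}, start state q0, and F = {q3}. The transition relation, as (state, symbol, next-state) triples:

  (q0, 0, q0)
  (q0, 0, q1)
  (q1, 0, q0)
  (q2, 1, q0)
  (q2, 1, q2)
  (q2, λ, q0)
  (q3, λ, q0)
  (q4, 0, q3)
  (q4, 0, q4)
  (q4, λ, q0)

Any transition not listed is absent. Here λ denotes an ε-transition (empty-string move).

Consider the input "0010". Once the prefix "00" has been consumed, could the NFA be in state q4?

No

Start in {q0}.
Read '0': q0→{q0, q1}; now {q0, q1}.
Read '0': q0→{q0, q1}, q1→{q0}; now {q0, q1}.
State q4 is not in {q0, q1}.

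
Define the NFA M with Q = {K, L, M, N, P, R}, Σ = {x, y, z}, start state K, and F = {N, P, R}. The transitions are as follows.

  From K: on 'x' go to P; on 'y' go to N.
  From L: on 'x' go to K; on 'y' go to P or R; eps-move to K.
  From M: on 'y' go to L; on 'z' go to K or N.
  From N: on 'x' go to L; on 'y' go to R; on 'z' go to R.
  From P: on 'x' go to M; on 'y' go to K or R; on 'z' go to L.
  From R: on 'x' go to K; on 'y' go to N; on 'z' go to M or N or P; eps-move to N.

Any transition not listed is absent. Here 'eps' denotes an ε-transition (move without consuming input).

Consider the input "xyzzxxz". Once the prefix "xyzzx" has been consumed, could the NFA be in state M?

Yes

Start in {K}.
Read 'x': {K} → {P}.
Read 'y': {P} → {K, N, R}.
Read 'z': {K, N, R} → {M, N, P, R}.
Read 'z': {M, N, P, R} → {K, L, M, N, P, R}.
Read 'x': {K, L, M, N, P, R} → {K, L, M, P}.
State M is in {K, L, M, P}.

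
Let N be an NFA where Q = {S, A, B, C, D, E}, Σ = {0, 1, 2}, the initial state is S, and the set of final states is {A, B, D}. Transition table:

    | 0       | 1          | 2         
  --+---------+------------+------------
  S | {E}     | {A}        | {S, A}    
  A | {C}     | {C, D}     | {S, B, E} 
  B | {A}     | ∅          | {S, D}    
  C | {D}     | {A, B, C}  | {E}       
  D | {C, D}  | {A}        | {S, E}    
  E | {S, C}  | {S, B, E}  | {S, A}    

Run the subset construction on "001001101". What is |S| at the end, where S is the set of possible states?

Start in {S}.
Read '0': S→{E}; now {E}.
Read '0': E→{S, C}; now {S, C}.
Read '1': S→{A}, C→{A, B, C}; now {A, B, C}.
Read '0': A→{C}, B→{A}, C→{D}; now {A, C, D}.
Read '0': A→{C}, C→{D}, D→{C, D}; now {C, D}.
Read '1': C→{A, B, C}, D→{A}; now {A, B, C}.
Read '1': A→{C, D}, B→∅, C→{A, B, C}; now {A, B, C, D}.
Read '0': A→{C}, B→{A}, C→{D}, D→{C, D}; now {A, C, D}.
Read '1': A→{C, D}, C→{A, B, C}, D→{A}; now {A, B, C, D}.
That set has 4 states.

4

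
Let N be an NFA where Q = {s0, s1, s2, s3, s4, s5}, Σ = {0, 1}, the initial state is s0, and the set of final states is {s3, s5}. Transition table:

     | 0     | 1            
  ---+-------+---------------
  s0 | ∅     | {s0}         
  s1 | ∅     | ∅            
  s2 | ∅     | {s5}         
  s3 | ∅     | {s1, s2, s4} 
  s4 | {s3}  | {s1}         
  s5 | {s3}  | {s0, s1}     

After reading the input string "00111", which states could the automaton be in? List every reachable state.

Start in {s0}.
Read '0': s0→∅; now ∅.
The set is empty and remains empty for the remaining 4 symbols.

∅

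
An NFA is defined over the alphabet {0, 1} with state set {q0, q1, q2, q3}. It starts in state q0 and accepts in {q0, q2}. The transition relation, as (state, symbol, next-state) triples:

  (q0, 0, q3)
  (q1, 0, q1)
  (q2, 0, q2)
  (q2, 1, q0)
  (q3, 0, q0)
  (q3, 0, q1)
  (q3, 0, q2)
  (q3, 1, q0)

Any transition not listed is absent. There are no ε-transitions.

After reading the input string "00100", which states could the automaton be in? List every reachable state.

{q0, q1, q2}

Start in {q0}.
Read '0': q0→{q3}; now {q3}.
Read '0': q3→{q0, q1, q2}; now {q0, q1, q2}.
Read '1': q0→∅, q1→∅, q2→{q0}; now {q0}.
Read '0': q0→{q3}; now {q3}.
Read '0': q3→{q0, q1, q2}; now {q0, q1, q2}.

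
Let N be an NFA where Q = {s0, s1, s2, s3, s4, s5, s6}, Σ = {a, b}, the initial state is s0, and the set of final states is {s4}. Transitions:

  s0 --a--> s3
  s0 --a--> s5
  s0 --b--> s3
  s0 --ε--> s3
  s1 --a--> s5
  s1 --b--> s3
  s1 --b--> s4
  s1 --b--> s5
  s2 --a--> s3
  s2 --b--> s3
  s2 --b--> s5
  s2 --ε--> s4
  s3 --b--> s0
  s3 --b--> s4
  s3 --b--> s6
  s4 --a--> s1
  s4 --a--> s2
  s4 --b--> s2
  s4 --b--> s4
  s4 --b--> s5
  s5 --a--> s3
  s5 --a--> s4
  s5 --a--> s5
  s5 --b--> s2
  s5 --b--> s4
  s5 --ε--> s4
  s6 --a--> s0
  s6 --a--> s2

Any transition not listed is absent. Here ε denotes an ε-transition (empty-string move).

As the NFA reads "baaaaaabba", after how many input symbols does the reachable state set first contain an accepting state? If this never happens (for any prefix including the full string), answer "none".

Start: ε-closure({s0}) = {s0, s3}.
Read 'b': {s0, s3} → {s0, s3, s4, s6}.
None of the earlier sets intersect F, but {s0, s3, s4, s6} does.

1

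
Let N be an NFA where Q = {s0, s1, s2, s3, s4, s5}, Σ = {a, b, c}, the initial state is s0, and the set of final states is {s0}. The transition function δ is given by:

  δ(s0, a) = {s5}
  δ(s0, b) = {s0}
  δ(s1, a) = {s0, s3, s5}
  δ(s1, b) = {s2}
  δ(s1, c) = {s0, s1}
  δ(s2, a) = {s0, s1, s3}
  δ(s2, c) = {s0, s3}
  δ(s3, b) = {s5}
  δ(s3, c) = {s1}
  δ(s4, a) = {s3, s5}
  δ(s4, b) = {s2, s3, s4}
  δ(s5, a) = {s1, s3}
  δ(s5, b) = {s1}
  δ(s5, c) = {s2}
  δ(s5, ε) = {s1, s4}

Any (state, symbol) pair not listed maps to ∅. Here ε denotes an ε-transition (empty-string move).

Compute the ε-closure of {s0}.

{s0}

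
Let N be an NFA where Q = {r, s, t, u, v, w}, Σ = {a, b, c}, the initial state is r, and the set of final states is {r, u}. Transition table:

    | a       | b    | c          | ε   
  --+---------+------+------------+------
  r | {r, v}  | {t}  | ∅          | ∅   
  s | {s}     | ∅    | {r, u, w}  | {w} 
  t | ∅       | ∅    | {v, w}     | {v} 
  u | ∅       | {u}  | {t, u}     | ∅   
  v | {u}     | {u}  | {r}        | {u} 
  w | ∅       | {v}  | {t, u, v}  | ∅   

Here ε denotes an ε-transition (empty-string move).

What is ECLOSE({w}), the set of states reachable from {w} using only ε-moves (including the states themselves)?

{w}

Begin with {w}.
No ε-moves leave this set, so the closure equals the set itself.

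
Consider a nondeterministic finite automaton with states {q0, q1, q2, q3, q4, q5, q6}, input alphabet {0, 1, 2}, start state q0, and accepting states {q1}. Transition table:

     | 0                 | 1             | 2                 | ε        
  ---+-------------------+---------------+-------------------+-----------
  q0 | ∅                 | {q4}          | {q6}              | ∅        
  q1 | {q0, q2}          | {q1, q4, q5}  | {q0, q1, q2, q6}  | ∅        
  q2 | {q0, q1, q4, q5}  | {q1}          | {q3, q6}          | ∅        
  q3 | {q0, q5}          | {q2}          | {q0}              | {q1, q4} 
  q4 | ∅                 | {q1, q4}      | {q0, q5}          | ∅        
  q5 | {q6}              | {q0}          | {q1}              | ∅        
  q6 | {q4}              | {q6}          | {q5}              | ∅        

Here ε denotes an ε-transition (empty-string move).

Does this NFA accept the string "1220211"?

Start in {q0}.
Read '1': {q0} → {q4}.
Read '2': {q4} → {q0, q5}.
Read '2': {q0, q5} → {q1, q6}.
Read '0': {q1, q6} → {q0, q2, q4}.
Read '2': {q0, q2, q4} → {q0, q1, q3, q4, q5, q6}.
Read '1': {q0, q1, q3, q4, q5, q6} → {q0, q1, q2, q4, q5, q6}.
Read '1': {q0, q1, q2, q4, q5, q6} → {q0, q1, q4, q5, q6}.
The final set {q0, q1, q4, q5, q6} contains the accepting state q1.

Yes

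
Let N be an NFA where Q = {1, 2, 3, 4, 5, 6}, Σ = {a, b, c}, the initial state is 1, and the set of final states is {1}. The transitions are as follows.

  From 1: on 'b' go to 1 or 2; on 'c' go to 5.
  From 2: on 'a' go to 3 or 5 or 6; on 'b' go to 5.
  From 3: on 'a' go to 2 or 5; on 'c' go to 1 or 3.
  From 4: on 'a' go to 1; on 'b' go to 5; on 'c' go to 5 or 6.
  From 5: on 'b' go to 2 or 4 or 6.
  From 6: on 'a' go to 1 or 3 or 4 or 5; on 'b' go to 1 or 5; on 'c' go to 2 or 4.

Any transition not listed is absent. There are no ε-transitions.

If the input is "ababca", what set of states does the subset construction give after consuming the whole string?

Start in {1}.
Read 'a': {1} → ∅.
The set is empty and remains empty for the remaining 5 symbols.

∅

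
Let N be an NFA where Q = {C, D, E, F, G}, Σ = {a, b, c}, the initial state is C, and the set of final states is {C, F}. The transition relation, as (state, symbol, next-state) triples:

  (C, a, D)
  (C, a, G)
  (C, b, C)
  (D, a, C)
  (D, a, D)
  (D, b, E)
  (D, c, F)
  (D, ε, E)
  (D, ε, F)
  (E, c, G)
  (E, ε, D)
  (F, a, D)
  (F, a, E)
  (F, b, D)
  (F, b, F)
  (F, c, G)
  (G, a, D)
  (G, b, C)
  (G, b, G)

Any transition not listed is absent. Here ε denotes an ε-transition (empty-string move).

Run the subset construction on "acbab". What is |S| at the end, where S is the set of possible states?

5

Start in {C}.
Read 'a': C→{D, G}; union {D, G}; ε-closure = {D, E, F, G}.
Read 'c': D→{F}, E→{G}, F→{G}, G→∅; now {F, G}.
Read 'b': F→{D, F}, G→{C, G}; union {C, D, F, G}; ε-closure = {C, D, E, F, G}.
Read 'a': C→{D, G}, D→{C, D}, E→∅, F→{D, E}, G→{D}; union {C, D, E, G}; ε-closure = {C, D, E, F, G}.
Read 'b': C→{C}, D→{E}, E→∅, F→{D, F}, G→{C, G}; now {C, D, E, F, G}.
That set has 5 states.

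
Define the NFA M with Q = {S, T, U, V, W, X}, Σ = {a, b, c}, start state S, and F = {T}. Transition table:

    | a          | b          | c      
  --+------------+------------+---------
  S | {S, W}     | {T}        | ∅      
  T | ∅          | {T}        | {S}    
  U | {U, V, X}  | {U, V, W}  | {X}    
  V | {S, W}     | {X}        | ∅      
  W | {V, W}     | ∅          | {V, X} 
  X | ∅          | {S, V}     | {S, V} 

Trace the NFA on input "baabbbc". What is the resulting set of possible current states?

∅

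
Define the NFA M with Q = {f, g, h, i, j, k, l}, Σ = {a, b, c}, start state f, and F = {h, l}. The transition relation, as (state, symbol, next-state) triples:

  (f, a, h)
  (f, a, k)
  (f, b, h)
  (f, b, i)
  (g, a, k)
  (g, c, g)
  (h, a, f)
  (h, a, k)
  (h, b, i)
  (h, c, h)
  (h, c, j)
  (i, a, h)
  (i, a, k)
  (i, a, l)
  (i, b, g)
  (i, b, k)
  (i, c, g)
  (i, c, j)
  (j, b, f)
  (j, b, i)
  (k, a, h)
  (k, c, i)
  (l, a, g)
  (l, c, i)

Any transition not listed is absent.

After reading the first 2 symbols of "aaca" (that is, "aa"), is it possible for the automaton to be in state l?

Start in {f}.
Read 'a': f→{h, k}; now {h, k}.
Read 'a': h→{f, k}, k→{h}; now {f, h, k}.
State l is not in {f, h, k}.

No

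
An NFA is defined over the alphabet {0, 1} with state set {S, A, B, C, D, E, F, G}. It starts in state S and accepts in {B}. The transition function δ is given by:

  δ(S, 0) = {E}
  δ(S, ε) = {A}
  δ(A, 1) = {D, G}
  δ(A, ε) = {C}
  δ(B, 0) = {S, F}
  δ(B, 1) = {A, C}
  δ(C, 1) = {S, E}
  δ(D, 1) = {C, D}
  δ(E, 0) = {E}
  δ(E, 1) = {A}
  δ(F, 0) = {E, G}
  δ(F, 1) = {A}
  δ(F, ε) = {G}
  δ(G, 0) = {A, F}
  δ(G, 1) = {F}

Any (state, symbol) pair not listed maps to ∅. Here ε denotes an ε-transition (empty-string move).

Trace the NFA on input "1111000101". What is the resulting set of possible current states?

{S, A, C, D, E, F, G}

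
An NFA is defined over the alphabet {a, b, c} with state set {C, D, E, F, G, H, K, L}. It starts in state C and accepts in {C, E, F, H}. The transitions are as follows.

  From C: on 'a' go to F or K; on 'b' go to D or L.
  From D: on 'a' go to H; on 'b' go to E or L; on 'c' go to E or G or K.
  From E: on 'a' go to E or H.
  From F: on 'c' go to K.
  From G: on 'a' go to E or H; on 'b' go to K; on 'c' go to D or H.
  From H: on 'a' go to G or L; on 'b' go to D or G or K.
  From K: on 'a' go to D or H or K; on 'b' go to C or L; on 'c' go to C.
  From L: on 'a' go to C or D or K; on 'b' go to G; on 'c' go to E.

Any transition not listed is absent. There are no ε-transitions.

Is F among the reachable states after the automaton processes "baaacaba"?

Start in {C}.
Read 'b': {C} → {D, L}.
Read 'a': {D, L} → {C, D, H, K}.
Read 'a': {C, D, H, K} → {D, F, G, H, K, L}.
Read 'a': {D, F, G, H, K, L} → {C, D, E, G, H, K, L}.
Read 'c': {C, D, E, G, H, K, L} → {C, D, E, G, H, K}.
Read 'a': {C, D, E, G, H, K} → {D, E, F, G, H, K, L}.
Read 'b': {D, E, F, G, H, K, L} → {C, D, E, G, K, L}.
Read 'a': {C, D, E, G, K, L} → {C, D, E, F, H, K}.
State F is in {C, D, E, F, H, K}.

Yes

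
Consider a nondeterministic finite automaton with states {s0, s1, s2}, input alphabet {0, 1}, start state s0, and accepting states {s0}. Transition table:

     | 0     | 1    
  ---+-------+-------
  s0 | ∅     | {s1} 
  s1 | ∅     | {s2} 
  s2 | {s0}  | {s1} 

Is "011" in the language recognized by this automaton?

No

Start in {s0}.
Read '0': s0→∅; now ∅.
The set is empty and remains empty for the remaining 2 symbols.
The final set ∅ contains no accepting state.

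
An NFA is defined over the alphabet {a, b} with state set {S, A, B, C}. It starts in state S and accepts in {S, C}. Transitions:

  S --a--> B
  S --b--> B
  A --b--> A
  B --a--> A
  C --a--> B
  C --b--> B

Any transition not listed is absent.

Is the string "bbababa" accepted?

No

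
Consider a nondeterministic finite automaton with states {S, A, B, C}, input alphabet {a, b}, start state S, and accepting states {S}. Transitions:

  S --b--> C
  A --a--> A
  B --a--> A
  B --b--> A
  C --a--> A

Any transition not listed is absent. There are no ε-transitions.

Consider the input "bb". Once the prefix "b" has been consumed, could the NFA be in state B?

Start in {S}.
Read 'b': S→{C}; now {C}.
State B is not in {C}.

No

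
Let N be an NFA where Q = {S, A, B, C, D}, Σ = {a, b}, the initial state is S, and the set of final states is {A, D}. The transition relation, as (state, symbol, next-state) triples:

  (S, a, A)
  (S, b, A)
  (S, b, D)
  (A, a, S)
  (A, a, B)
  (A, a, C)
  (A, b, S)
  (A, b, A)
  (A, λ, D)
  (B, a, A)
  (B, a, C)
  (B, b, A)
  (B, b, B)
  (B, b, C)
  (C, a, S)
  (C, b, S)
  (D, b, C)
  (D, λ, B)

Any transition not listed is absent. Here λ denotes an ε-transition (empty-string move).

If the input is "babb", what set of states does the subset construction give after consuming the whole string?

Start in {S}.
Read 'b': {S} → {A, B, D}.
Read 'a': {A, B, D} → {S, A, B, C, D}.
Read 'b': {S, A, B, C, D} → {S, A, B, C, D}.
Read 'b': {S, A, B, C, D} → {S, A, B, C, D}.

{S, A, B, C, D}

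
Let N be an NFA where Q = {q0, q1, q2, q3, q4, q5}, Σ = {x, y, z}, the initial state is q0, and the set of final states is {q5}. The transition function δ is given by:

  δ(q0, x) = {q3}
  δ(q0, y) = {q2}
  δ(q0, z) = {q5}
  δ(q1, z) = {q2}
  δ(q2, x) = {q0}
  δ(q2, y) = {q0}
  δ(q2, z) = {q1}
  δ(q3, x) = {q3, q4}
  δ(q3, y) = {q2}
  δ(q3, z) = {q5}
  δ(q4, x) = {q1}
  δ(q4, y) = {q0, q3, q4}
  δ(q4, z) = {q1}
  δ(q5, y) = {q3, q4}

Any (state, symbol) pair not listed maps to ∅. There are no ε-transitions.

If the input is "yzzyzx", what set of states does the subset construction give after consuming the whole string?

∅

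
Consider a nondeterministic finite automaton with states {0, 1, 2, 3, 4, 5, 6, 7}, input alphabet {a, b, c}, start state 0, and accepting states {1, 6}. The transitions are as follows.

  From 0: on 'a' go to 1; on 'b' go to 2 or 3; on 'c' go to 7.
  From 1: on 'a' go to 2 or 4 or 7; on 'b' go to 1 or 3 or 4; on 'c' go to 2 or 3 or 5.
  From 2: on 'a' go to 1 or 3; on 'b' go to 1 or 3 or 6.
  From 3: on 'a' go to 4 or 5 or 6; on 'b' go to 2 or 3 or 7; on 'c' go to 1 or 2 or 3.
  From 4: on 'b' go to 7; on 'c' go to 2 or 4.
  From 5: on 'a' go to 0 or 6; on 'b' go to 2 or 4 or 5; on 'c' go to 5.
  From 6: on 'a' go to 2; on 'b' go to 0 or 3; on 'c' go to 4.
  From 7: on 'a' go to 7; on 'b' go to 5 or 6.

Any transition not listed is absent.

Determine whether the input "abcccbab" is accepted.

Yes

Start in {0}.
Read 'a': 0→{1}; now {1}.
Read 'b': 1→{1, 3, 4}; now {1, 3, 4}.
Read 'c': 1→{2, 3, 5}, 3→{1, 2, 3}, 4→{2, 4}; now {1, 2, 3, 4, 5}.
Read 'c': 1→{2, 3, 5}, 2→∅, 3→{1, 2, 3}, 4→{2, 4}, 5→{5}; now {1, 2, 3, 4, 5}.
Read 'c': 1→{2, 3, 5}, 2→∅, 3→{1, 2, 3}, 4→{2, 4}, 5→{5}; now {1, 2, 3, 4, 5}.
Read 'b': 1→{1, 3, 4}, 2→{1, 3, 6}, 3→{2, 3, 7}, 4→{7}, 5→{2, 4, 5}; now {1, 2, 3, 4, 5, 6, 7}.
Read 'a': 1→{2, 4, 7}, 2→{1, 3}, 3→{4, 5, 6}, 4→∅, 5→{0, 6}, 6→{2}, 7→{7}; now {0, 1, 2, 3, 4, 5, 6, 7}.
Read 'b': 0→{2, 3}, 1→{1, 3, 4}, 2→{1, 3, 6}, 3→{2, 3, 7}, 4→{7}, 5→{2, 4, 5}, 6→{0, 3}, 7→{5, 6}; now {0, 1, 2, 3, 4, 5, 6, 7}.
The final set {0, 1, 2, 3, 4, 5, 6, 7} contains the accepting states 1, 6.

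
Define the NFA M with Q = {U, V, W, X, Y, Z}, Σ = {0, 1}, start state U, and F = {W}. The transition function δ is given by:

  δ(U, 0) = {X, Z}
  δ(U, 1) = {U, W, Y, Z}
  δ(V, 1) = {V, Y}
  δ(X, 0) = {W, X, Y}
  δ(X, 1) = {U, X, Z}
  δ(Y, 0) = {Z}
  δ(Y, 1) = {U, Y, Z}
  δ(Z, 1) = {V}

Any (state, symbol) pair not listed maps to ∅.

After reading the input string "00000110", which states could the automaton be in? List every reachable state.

{W, X, Y, Z}

Start in {U}.
Read '0': U→{X, Z}; now {X, Z}.
Read '0': X→{W, X, Y}, Z→∅; now {W, X, Y}.
Read '0': W→∅, X→{W, X, Y}, Y→{Z}; now {W, X, Y, Z}.
Read '0': W→∅, X→{W, X, Y}, Y→{Z}, Z→∅; now {W, X, Y, Z}.
Read '0': W→∅, X→{W, X, Y}, Y→{Z}, Z→∅; now {W, X, Y, Z}.
Read '1': W→∅, X→{U, X, Z}, Y→{U, Y, Z}, Z→{V}; now {U, V, X, Y, Z}.
Read '1': U→{U, W, Y, Z}, V→{V, Y}, X→{U, X, Z}, Y→{U, Y, Z}, Z→{V}; now {U, V, W, X, Y, Z}.
Read '0': U→{X, Z}, V→∅, W→∅, X→{W, X, Y}, Y→{Z}, Z→∅; now {W, X, Y, Z}.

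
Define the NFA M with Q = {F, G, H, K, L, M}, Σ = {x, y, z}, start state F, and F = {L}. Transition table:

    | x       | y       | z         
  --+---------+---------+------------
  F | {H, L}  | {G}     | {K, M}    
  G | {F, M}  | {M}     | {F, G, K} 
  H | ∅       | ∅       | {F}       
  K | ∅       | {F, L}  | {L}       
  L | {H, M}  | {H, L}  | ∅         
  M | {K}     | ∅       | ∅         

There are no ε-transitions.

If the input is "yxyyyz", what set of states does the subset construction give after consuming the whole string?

Start in {F}.
Read 'y': {F} → {G}.
Read 'x': {G} → {F, M}.
Read 'y': {F, M} → {G}.
Read 'y': {G} → {M}.
Read 'y': {M} → ∅.
The set is empty and remains empty for the remaining 1 symbol.

∅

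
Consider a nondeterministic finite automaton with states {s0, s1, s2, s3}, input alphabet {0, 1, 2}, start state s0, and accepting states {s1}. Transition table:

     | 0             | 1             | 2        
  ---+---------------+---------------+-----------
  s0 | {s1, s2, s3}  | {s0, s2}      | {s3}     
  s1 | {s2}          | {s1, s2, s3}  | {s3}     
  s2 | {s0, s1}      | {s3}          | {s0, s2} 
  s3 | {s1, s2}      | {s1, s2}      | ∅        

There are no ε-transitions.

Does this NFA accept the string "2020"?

Start in {s0}.
Read '2': {s0} → {s3}.
Read '0': {s3} → {s1, s2}.
Read '2': {s1, s2} → {s0, s2, s3}.
Read '0': {s0, s2, s3} → {s0, s1, s2, s3}.
The final set {s0, s1, s2, s3} contains the accepting state s1.

Yes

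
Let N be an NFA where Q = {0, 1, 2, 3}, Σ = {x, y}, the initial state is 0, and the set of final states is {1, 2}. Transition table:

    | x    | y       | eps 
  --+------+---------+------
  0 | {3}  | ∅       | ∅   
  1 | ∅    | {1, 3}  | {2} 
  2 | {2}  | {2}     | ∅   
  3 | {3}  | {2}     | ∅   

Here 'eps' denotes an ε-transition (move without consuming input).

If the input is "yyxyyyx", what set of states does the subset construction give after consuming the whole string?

Start in {0}.
Read 'y': {0} → ∅.
The set is empty and remains empty for the remaining 6 symbols.

∅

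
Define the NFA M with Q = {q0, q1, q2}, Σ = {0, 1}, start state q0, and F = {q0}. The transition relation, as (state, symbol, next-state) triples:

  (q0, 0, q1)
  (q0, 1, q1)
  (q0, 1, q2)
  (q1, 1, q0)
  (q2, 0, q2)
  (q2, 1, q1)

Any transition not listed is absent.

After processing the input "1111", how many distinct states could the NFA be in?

3

Start in {q0}.
Read '1': q0→{q1, q2}; now {q1, q2}.
Read '1': q1→{q0}, q2→{q1}; now {q0, q1}.
Read '1': q0→{q1, q2}, q1→{q0}; now {q0, q1, q2}.
Read '1': q0→{q1, q2}, q1→{q0}, q2→{q1}; now {q0, q1, q2}.
That set has 3 states.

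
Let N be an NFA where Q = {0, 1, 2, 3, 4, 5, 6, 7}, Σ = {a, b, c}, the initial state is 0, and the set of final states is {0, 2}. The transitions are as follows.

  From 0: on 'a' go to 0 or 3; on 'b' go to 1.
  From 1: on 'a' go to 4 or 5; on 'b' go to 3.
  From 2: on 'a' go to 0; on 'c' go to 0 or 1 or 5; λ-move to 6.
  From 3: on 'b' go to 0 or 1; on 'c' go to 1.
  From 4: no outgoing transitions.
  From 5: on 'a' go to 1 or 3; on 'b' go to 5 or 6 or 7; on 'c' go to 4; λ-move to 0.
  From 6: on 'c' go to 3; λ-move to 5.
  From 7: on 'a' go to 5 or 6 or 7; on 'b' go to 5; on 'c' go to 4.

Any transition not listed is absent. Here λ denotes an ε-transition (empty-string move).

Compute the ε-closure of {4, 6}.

{0, 4, 5, 6}

Begin with {4, 6}.
ε-move 6 → 5; add 5.
ε-move 5 → 0; add 0.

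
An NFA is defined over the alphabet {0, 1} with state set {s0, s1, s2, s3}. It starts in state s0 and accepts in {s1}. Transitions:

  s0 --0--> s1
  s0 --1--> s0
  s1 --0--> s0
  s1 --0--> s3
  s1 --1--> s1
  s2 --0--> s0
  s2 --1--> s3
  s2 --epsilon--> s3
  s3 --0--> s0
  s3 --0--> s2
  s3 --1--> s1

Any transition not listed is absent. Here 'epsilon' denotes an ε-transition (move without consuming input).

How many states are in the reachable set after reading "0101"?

Start in {s0}.
Read '0': s0→{s1}; now {s1}.
Read '1': s1→{s1}; now {s1}.
Read '0': s1→{s0, s3}; now {s0, s3}.
Read '1': s0→{s0}, s3→{s1}; now {s0, s1}.
That set has 2 states.

2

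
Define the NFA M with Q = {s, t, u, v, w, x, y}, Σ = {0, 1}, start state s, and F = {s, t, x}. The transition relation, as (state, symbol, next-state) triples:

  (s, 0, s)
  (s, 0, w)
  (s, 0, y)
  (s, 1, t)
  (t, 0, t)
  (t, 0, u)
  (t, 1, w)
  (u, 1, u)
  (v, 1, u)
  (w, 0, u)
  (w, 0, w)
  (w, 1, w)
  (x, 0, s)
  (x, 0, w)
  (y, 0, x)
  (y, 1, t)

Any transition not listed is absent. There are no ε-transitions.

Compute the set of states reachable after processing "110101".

{u, w}

Start in {s}.
Read '1': s→{t}; now {t}.
Read '1': t→{w}; now {w}.
Read '0': w→{u, w}; now {u, w}.
Read '1': u→{u}, w→{w}; now {u, w}.
Read '0': u→∅, w→{u, w}; now {u, w}.
Read '1': u→{u}, w→{w}; now {u, w}.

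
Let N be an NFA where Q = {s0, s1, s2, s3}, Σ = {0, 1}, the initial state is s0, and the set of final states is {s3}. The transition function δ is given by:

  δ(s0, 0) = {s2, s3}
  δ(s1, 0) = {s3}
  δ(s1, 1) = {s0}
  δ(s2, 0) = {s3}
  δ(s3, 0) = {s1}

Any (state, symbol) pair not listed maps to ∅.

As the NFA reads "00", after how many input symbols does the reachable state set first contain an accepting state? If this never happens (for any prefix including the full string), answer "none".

1

Start in {s0}.
Read '0': {s0} → {s2, s3}.
None of the earlier sets intersect F, but {s2, s3} does.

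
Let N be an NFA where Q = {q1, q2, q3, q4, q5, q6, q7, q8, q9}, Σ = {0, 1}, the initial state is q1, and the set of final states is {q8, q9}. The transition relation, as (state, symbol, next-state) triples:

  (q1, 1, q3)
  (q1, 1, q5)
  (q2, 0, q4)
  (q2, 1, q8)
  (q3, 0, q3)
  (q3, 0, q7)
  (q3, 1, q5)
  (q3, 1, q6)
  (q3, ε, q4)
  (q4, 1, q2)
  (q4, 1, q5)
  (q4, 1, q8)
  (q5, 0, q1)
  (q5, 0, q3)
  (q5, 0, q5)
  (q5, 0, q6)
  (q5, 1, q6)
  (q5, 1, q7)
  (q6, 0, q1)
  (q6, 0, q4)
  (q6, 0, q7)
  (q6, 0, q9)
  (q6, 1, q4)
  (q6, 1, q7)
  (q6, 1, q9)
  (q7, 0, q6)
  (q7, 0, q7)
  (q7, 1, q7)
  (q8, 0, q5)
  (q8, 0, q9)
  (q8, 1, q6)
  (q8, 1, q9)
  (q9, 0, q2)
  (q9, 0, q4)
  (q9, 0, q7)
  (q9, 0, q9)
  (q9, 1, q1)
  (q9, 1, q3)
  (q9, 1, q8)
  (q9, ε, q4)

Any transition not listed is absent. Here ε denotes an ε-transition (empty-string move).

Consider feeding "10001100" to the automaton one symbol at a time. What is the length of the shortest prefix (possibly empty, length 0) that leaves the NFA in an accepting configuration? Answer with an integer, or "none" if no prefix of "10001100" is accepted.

3

Start in {q1}.
Read '1': {q1} → {q3, q4, q5}.
Read '0': {q3, q4, q5} → {q1, q3, q4, q5, q6, q7}.
Read '0': {q1, q3, q4, q5, q6, q7} → {q1, q3, q4, q5, q6, q7, q9}.
None of the earlier sets intersect F, but {q1, q3, q4, q5, q6, q7, q9} does.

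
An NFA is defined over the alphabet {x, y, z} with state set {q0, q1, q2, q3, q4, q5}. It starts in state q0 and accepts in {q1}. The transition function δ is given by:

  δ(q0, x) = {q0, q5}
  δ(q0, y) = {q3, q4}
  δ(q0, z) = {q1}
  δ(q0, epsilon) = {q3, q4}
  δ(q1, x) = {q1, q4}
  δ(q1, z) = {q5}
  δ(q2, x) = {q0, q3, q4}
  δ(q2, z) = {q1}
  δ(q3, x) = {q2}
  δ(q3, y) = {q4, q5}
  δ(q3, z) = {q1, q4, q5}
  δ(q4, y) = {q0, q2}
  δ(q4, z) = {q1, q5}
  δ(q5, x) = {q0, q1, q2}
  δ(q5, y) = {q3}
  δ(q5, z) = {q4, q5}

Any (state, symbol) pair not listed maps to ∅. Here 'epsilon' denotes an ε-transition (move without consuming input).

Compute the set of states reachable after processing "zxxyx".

Start: ε-closure({q0}) = {q0, q3, q4}.
Read 'z': q0→{q1}, q3→{q1, q4, q5}, q4→{q1, q5}; now {q1, q4, q5}.
Read 'x': q1→{q1, q4}, q4→∅, q5→{q0, q1, q2}; union {q0, q1, q2, q4}; ε-closure = {q0, q1, q2, q3, q4}.
Read 'x': q0→{q0, q5}, q1→{q1, q4}, q2→{q0, q3, q4}, q3→{q2}, q4→∅; now {q0, q1, q2, q3, q4, q5}.
Read 'y': q0→{q3, q4}, q1→∅, q2→∅, q3→{q4, q5}, q4→{q0, q2}, q5→{q3}; now {q0, q2, q3, q4, q5}.
Read 'x': q0→{q0, q5}, q2→{q0, q3, q4}, q3→{q2}, q4→∅, q5→{q0, q1, q2}; now {q0, q1, q2, q3, q4, q5}.

{q0, q1, q2, q3, q4, q5}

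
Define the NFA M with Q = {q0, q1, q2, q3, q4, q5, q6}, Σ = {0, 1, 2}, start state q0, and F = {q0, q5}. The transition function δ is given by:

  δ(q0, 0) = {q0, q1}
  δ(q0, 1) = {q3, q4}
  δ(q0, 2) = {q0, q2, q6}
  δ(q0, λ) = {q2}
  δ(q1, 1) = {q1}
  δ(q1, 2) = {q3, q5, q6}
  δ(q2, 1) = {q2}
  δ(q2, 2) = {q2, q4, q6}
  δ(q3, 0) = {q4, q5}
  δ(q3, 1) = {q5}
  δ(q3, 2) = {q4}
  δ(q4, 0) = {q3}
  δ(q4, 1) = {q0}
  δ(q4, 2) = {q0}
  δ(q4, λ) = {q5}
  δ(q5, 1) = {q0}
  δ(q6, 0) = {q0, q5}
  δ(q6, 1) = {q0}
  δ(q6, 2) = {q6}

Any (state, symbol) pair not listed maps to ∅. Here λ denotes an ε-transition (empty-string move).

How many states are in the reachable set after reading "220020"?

Start: ε-closure({q0}) = {q0, q2}.
Read '2': q0→{q0, q2, q6}, q2→{q2, q4, q6}; union {q0, q2, q4, q6}; ε-closure = {q0, q2, q4, q5, q6}.
Read '2': q0→{q0, q2, q6}, q2→{q2, q4, q6}, q4→{q0}, q5→∅, q6→{q6}; union {q0, q2, q4, q6}; ε-closure = {q0, q2, q4, q5, q6}.
Read '0': q0→{q0, q1}, q2→∅, q4→{q3}, q5→∅, q6→{q0, q5}; union {q0, q1, q3, q5}; ε-closure = {q0, q1, q2, q3, q5}.
Read '0': q0→{q0, q1}, q1→∅, q2→∅, q3→{q4, q5}, q5→∅; union {q0, q1, q4, q5}; ε-closure = {q0, q1, q2, q4, q5}.
Read '2': q0→{q0, q2, q6}, q1→{q3, q5, q6}, q2→{q2, q4, q6}, q4→{q0}, q5→∅; now {q0, q2, q3, q4, q5, q6}.
Read '0': q0→{q0, q1}, q2→∅, q3→{q4, q5}, q4→{q3}, q5→∅, q6→{q0, q5}; union {q0, q1, q3, q4, q5}; ε-closure = {q0, q1, q2, q3, q4, q5}.
That set has 6 states.

6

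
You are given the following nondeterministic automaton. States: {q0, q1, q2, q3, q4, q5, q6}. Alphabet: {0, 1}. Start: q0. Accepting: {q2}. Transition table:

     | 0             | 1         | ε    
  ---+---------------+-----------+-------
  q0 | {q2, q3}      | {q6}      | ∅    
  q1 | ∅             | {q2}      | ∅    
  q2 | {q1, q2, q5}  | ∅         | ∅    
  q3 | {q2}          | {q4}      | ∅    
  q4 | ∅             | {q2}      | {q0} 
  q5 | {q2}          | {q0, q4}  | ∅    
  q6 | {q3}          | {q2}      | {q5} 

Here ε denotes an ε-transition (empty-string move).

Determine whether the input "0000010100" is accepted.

Yes

Start in {q0}.
Read '0': q0→{q2, q3}; now {q2, q3}.
Read '0': q2→{q1, q2, q5}, q3→{q2}; now {q1, q2, q5}.
Read '0': q1→∅, q2→{q1, q2, q5}, q5→{q2}; now {q1, q2, q5}.
Read '0': q1→∅, q2→{q1, q2, q5}, q5→{q2}; now {q1, q2, q5}.
Read '0': q1→∅, q2→{q1, q2, q5}, q5→{q2}; now {q1, q2, q5}.
Read '1': q1→{q2}, q2→∅, q5→{q0, q4}; now {q0, q2, q4}.
Read '0': q0→{q2, q3}, q2→{q1, q2, q5}, q4→∅; now {q1, q2, q3, q5}.
Read '1': q1→{q2}, q2→∅, q3→{q4}, q5→{q0, q4}; now {q0, q2, q4}.
Read '0': q0→{q2, q3}, q2→{q1, q2, q5}, q4→∅; now {q1, q2, q3, q5}.
Read '0': q1→∅, q2→{q1, q2, q5}, q3→{q2}, q5→{q2}; now {q1, q2, q5}.
The final set {q1, q2, q5} contains the accepting state q2.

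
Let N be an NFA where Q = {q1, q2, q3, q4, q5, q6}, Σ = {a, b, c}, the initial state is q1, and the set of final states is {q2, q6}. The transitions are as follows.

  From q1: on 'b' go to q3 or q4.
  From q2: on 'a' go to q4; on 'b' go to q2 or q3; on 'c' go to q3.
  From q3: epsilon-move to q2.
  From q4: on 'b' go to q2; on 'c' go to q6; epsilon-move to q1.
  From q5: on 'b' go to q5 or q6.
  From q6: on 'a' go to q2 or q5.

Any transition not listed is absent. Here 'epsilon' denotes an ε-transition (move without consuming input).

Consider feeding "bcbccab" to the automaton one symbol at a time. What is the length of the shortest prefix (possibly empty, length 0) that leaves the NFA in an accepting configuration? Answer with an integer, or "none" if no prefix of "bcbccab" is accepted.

1

Start in {q1}.
Read 'b': q1→{q3, q4}; union {q3, q4}; ε-closure = {q1, q2, q3, q4}.
None of the earlier sets intersect F, but {q1, q2, q3, q4} does.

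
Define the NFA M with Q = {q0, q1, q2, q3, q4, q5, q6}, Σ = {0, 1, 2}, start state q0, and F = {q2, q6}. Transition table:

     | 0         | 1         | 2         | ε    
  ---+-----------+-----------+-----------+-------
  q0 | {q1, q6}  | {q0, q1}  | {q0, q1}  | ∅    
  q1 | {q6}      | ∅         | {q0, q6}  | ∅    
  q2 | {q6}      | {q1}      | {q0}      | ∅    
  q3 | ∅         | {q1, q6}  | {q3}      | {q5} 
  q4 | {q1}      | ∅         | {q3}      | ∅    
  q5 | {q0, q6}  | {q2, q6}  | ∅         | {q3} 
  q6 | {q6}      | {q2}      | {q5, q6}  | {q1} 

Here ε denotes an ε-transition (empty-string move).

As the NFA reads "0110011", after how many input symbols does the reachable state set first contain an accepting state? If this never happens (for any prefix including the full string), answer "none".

Start in {q0}.
Read '0': q0→{q1, q6}; now {q1, q6}.
None of the earlier sets intersect F, but {q1, q6} does.

1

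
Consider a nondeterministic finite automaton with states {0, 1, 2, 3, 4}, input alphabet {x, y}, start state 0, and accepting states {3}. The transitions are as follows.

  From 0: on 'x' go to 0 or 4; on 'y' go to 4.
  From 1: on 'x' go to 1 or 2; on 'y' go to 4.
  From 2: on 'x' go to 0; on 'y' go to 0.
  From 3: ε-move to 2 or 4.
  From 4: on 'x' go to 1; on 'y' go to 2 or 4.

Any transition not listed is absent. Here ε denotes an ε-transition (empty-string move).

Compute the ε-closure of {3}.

{2, 3, 4}

Begin with {3}.
ε-move 3 → 2; add 2.
ε-move 3 → 4; add 4.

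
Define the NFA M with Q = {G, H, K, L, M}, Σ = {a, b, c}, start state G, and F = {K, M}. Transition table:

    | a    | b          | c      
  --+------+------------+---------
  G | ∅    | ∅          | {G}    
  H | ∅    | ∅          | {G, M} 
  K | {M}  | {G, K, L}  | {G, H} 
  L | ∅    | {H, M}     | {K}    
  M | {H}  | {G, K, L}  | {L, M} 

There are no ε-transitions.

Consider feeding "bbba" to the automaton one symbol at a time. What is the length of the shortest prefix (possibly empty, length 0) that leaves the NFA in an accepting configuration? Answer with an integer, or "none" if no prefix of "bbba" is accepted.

Start in {G}.
Read 'b': G→∅; now ∅.
The set is empty and remains empty for the remaining 3 symbols.
No reachable set along the way intersects F.

none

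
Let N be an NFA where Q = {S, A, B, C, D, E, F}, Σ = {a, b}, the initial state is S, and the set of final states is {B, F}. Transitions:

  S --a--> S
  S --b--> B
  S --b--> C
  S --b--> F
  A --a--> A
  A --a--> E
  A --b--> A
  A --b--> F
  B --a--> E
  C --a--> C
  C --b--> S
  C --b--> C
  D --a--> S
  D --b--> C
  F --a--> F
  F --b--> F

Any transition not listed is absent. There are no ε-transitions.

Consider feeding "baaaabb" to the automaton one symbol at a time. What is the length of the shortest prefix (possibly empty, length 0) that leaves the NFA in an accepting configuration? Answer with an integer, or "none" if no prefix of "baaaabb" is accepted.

1

Start in {S}.
Read 'b': S→{B, C, F}; now {B, C, F}.
None of the earlier sets intersect F, but {B, C, F} does.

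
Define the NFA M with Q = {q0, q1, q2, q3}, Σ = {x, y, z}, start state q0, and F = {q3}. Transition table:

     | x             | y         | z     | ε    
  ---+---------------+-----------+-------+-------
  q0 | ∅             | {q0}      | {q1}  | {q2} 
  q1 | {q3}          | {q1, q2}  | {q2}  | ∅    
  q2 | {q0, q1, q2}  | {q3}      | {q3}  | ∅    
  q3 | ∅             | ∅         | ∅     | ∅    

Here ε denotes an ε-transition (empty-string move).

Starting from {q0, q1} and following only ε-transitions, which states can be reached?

Begin with {q0, q1}.
ε-move q0 → q2; add q2.

{q0, q1, q2}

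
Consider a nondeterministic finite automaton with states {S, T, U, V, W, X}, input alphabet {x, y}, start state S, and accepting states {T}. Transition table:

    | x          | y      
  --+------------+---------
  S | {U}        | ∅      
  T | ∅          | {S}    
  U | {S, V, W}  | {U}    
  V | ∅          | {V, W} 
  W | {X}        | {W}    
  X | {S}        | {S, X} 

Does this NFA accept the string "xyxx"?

No

Start in {S}.
Read 'x': S→{U}; now {U}.
Read 'y': U→{U}; now {U}.
Read 'x': U→{S, V, W}; now {S, V, W}.
Read 'x': S→{U}, V→∅, W→{X}; now {U, X}.
The final set {U, X} contains no accepting state.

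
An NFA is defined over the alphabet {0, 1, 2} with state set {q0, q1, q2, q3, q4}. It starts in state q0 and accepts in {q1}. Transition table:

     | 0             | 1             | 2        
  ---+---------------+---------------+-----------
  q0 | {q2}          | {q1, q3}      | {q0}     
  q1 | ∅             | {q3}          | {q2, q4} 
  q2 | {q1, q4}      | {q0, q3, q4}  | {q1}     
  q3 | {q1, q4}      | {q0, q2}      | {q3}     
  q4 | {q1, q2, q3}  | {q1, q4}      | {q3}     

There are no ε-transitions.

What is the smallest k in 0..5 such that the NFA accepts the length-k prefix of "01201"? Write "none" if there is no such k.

4

Start in {q0}.
Read '0': {q0} → {q2}.
Read '1': {q2} → {q0, q3, q4}.
Read '2': {q0, q3, q4} → {q0, q3}.
Read '0': {q0, q3} → {q1, q2, q4}.
None of the earlier sets intersect F, but {q1, q2, q4} does.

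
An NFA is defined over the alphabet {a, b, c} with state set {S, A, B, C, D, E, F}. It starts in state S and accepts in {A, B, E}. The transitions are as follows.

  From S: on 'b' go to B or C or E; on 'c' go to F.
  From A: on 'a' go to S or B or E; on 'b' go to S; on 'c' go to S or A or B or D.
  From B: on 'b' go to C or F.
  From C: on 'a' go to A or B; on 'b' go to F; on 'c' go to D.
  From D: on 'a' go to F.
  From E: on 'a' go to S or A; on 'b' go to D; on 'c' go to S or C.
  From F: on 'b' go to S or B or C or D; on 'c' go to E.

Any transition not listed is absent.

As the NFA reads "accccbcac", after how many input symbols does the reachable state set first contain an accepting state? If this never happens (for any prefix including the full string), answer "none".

none

Start in {S}.
Read 'a': S→∅; now ∅.
The set is empty and remains empty for the remaining 8 symbols.
No reachable set along the way intersects F.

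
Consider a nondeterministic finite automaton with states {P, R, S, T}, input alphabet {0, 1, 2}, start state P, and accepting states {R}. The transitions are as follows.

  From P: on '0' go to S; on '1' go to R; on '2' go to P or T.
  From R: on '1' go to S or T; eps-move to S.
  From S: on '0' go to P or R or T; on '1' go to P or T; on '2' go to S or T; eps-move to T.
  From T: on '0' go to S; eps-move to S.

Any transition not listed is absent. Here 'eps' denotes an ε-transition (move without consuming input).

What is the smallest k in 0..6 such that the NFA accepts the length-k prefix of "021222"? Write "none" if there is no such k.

none

Start in {P}.
Read '0': P→{S}; union {S}; ε-closure = {S, T}.
Read '2': S→{S, T}, T→∅; now {S, T}.
Read '1': S→{P, T}, T→∅; union {P, T}; ε-closure = {P, S, T}.
Read '2': P→{P, T}, S→{S, T}, T→∅; now {P, S, T}.
Read '2': P→{P, T}, S→{S, T}, T→∅; now {P, S, T}.
Read '2': P→{P, T}, S→{S, T}, T→∅; now {P, S, T}.
No reachable set along the way intersects F.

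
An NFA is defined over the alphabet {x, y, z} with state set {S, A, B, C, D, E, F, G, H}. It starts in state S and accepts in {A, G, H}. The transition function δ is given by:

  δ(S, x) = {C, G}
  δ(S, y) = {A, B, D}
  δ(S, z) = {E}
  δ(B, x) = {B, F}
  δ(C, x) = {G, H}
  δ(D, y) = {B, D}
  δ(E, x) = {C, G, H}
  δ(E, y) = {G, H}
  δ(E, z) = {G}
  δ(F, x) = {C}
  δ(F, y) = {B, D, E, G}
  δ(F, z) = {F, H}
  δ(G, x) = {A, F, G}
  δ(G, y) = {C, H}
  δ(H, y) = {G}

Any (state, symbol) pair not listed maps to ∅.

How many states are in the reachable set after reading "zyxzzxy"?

0

Start in {S}.
Read 'z': {S} → {E}.
Read 'y': {E} → {G, H}.
Read 'x': {G, H} → {A, F, G}.
Read 'z': {A, F, G} → {F, H}.
Read 'z': {F, H} → {F, H}.
Read 'x': {F, H} → {C}.
Read 'y': {C} → ∅.
That set has 0 states.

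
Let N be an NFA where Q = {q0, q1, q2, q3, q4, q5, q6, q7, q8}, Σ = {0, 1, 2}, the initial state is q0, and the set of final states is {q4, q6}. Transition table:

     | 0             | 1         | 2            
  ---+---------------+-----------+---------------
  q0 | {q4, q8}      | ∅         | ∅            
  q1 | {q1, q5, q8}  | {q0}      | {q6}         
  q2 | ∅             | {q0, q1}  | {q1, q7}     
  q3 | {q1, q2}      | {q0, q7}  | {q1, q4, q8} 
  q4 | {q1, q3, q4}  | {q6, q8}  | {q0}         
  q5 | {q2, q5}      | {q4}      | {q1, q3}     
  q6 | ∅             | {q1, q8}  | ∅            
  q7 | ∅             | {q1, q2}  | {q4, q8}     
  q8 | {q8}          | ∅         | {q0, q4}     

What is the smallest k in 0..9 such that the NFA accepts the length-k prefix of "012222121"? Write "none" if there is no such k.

1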